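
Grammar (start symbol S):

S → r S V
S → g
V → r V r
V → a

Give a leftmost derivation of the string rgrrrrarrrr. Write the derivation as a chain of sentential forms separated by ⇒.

S ⇒ rSV   [S → r S V]
rSV ⇒ rgV   [S → g]
rgV ⇒ rgrVr   [V → r V r]
rgrVr ⇒ rgrrVrr   [V → r V r]
rgrrVrr ⇒ rgrrrVrrr   [V → r V r]
rgrrrVrrr ⇒ rgrrrrVrrrr   [V → r V r]
rgrrrrVrrrr ⇒ rgrrrrarrrr   [V → a]

S ⇒ rSV ⇒ rgV ⇒ rgrVr ⇒ rgrrVrr ⇒ rgrrrVrrr ⇒ rgrrrrVrrrr ⇒ rgrrrrarrrr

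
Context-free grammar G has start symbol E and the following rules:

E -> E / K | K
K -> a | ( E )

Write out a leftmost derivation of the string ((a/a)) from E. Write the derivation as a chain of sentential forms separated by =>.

E => K => (E) => (K) => ((E)) => ((E/K)) => ((K/K)) => ((a/K)) => ((a/a))

E => K   [E -> K]
K => (E)   [K -> ( E )]
(E) => (K)   [E -> K]
(K) => ((E))   [K -> ( E )]
((E)) => ((E/K))   [E -> E / K]
((E/K)) => ((K/K))   [E -> K]
((K/K)) => ((a/K))   [K -> a]
((a/K)) => ((a/a))   [K -> a]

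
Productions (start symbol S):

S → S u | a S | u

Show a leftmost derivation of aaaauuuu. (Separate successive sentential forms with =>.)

S => aS   [S → a S]
aS => aSu   [S → S u]
aSu => aaSu   [S → a S]
aaSu => aaSuu   [S → S u]
aaSuu => aaaSuu   [S → a S]
aaaSuu => aaaSuuu   [S → S u]
aaaSuuu => aaaaSuuu   [S → a S]
aaaaSuuu => aaaauuuu   [S → u]

S=>aS=>aSu=>aaSu=>aaSuu=>aaaSuu=>aaaSuuu=>aaaaSuuu=>aaaauuuu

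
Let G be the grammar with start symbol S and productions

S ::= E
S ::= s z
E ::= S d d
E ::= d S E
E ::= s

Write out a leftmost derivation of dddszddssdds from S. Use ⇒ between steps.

S ⇒ E ⇒ dSE ⇒ dEE ⇒ dSddE ⇒ dEddE ⇒ ddSEddE ⇒ ddEEddE ⇒ dddSEEddE ⇒ dddEEEddE ⇒ dddSddEEddE ⇒ dddszddEEddE ⇒ dddszddsEddE ⇒ dddszddssddE ⇒ dddszddssdds

S ⇒ E   [S ::= E]
E ⇒ dSE   [E ::= d S E]
dSE ⇒ dEE   [S ::= E]
dEE ⇒ dSddE   [E ::= S d d]
dSddE ⇒ dEddE   [S ::= E]
dEddE ⇒ ddSEddE   [E ::= d S E]
ddSEddE ⇒ ddEEddE   [S ::= E]
ddEEddE ⇒ dddSEEddE   [E ::= d S E]
dddSEEddE ⇒ dddEEEddE   [S ::= E]
dddEEEddE ⇒ dddSddEEddE   [E ::= S d d]
dddSddEEddE ⇒ dddszddEEddE   [S ::= s z]
dddszddEEddE ⇒ dddszddsEddE   [E ::= s]
dddszddsEddE ⇒ dddszddssddE   [E ::= s]
dddszddssddE ⇒ dddszddssdds   [E ::= s]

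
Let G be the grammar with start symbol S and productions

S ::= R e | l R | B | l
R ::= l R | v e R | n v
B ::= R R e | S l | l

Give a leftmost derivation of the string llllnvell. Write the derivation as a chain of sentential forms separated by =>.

S => B   [S ::= B]
B => Sl   [B ::= S l]
Sl => Bl   [S ::= B]
Bl => Sll   [B ::= S l]
Sll => Rell   [S ::= R e]
Rell => lRell   [R ::= l R]
lRell => llRell   [R ::= l R]
llRell => lllRell   [R ::= l R]
lllRell => llllRell   [R ::= l R]
llllRell => llllnvell   [R ::= n v]

S => B => Sl => Bl => Sll => Rell => lRell => llRell => lllRell => llllRell => llllnvell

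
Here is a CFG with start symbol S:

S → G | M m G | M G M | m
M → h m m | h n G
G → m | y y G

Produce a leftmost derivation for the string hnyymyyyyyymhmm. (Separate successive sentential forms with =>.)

S=>MGM=>hnGGM=>hnyyGGM=>hnyymGM=>hnyymyyGM=>hnyymyyyyGM=>hnyymyyyyyyGM=>hnyymyyyyyymM=>hnyymyyyyyymhmm

S => MGM   [S → M G M]
MGM => hnGGM   [M → h n G]
hnGGM => hnyyGGM   [G → y y G]
hnyyGGM => hnyymGM   [G → m]
hnyymGM => hnyymyyGM   [G → y y G]
hnyymyyGM => hnyymyyyyGM   [G → y y G]
hnyymyyyyGM => hnyymyyyyyyGM   [G → y y G]
hnyymyyyyyyGM => hnyymyyyyyymM   [G → m]
hnyymyyyyyymM => hnyymyyyyyymhmm   [M → h m m]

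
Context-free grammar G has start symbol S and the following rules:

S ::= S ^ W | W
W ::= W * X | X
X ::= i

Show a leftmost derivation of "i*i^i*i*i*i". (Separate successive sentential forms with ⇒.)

S⇒S^W⇒W^W⇒W*X^W⇒X*X^W⇒i*X^W⇒i*i^W⇒i*i^W*X⇒i*i^W*X*X⇒i*i^W*X*X*X⇒i*i^X*X*X*X⇒i*i^i*X*X*X⇒i*i^i*i*X*X⇒i*i^i*i*i*X⇒i*i^i*i*i*i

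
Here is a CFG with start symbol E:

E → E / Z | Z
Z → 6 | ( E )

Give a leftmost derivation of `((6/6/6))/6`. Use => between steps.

E => E/Z => Z/Z => (E)/Z => (Z)/Z => ((E))/Z => ((E/Z))/Z => ((E/Z/Z))/Z => ((Z/Z/Z))/Z => ((6/Z/Z))/Z => ((6/6/Z))/Z => ((6/6/6))/Z => ((6/6/6))/6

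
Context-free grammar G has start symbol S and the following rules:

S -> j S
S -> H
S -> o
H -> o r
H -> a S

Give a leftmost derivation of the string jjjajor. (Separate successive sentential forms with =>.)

S => jS   [S -> j S]
jS => jjS   [S -> j S]
jjS => jjjS   [S -> j S]
jjjS => jjjH   [S -> H]
jjjH => jjjaS   [H -> a S]
jjjaS => jjjajS   [S -> j S]
jjjajS => jjjajH   [S -> H]
jjjajH => jjjajor   [H -> o r]

S => jS => jjS => jjjS => jjjH => jjjaS => jjjajS => jjjajH => jjjajor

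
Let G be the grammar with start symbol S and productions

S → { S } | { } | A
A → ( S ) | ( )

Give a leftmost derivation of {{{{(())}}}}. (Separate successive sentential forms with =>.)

S=>{S}=>{{S}}=>{{{S}}}=>{{{{S}}}}=>{{{{A}}}}=>{{{{(S)}}}}=>{{{{(A)}}}}=>{{{{(())}}}}

S => {S}   [S → { S }]
{S} => {{S}}   [S → { S }]
{{S}} => {{{S}}}   [S → { S }]
{{{S}}} => {{{{S}}}}   [S → { S }]
{{{{S}}}} => {{{{A}}}}   [S → A]
{{{{A}}}} => {{{{(S)}}}}   [A → ( S )]
{{{{(S)}}}} => {{{{(A)}}}}   [S → A]
{{{{(A)}}}} => {{{{(())}}}}   [A → ( )]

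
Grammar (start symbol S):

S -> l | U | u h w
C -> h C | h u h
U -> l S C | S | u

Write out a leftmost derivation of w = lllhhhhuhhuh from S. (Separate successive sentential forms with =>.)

S=>U=>lSC=>lUC=>llSCC=>lllCC=>lllhCC=>lllhhCC=>lllhhhCC=>lllhhhhuhC=>lllhhhhuhhuh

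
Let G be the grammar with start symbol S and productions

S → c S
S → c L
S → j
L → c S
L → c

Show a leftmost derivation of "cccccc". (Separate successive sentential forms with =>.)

S => cL   [S → c L]
cL => ccS   [L → c S]
ccS => cccL   [S → c L]
cccL => ccccS   [L → c S]
ccccS => cccccL   [S → c L]
cccccL => cccccc   [L → c]

S => cL => ccS => cccL => ccccS => cccccL => cccccc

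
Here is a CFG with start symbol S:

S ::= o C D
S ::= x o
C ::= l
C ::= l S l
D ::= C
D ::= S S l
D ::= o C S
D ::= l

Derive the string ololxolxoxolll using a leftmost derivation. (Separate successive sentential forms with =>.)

S => oCD => olSlD => oloCDlD => ololSlDlD => ololxolDlD => ololxolSSllD => ololxolxoSllD => ololxolxoxollD => ololxolxoxolll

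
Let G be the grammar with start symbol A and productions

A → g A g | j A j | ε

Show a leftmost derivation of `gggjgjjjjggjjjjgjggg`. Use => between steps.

A => gAg   [A → g A g]
gAg => ggAgg   [A → g A g]
ggAgg => gggAggg   [A → g A g]
gggAggg => gggjAjggg   [A → j A j]
gggjAjggg => gggjgAgjggg   [A → g A g]
gggjgAgjggg => gggjgjAjgjggg   [A → j A j]
gggjgjAjgjggg => gggjgjjAjjgjggg   [A → j A j]
gggjgjjAjjgjggg => gggjgjjjAjjjgjggg   [A → j A j]
gggjgjjjAjjjgjggg => gggjgjjjjAjjjjgjggg   [A → j A j]
gggjgjjjjAjjjjgjggg => gggjgjjjjgAgjjjjgjggg   [A → g A g]
gggjgjjjjgAgjjjjgjggg => gggjgjjjjggjjjjgjggg   [A → ε]

A => gAg => ggAgg => gggAggg => gggjAjggg => gggjgAgjggg => gggjgjAjgjggg => gggjgjjAjjgjggg => gggjgjjjAjjjgjggg => gggjgjjjjAjjjjgjggg => gggjgjjjjgAgjjjjgjggg => gggjgjjjjggjjjjgjggg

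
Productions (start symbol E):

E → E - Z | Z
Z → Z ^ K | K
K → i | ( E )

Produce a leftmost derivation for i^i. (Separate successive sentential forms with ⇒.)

E ⇒ Z ⇒ Z^K ⇒ K^K ⇒ i^K ⇒ i^i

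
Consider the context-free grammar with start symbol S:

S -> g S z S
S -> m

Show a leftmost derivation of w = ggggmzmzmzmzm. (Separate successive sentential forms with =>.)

S => gSzS   [S -> g S z S]
gSzS => ggSzSzS   [S -> g S z S]
ggSzSzS => gggSzSzSzS   [S -> g S z S]
gggSzSzSzS => ggggSzSzSzSzS   [S -> g S z S]
ggggSzSzSzSzS => ggggmzSzSzSzS   [S -> m]
ggggmzSzSzSzS => ggggmzmzSzSzS   [S -> m]
ggggmzmzSzSzS => ggggmzmzmzSzS   [S -> m]
ggggmzmzmzSzS => ggggmzmzmzmzS   [S -> m]
ggggmzmzmzmzS => ggggmzmzmzmzm   [S -> m]

S=>gSzS=>ggSzSzS=>gggSzSzSzS=>ggggSzSzSzSzS=>ggggmzSzSzSzS=>ggggmzmzSzSzS=>ggggmzmzmzSzS=>ggggmzmzmzmzS=>ggggmzmzmzmzm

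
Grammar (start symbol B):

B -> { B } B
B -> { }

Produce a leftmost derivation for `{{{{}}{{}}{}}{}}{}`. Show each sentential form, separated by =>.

B => {B}B => {{B}B}B => {{{B}B}B}B => {{{{}}B}B}B => {{{{}}{B}B}B}B => {{{{}}{{}}B}B}B => {{{{}}{{}}{}}B}B => {{{{}}{{}}{}}{}}B => {{{{}}{{}}{}}{}}{}

B => {B}B   [B -> { B } B]
{B}B => {{B}B}B   [B -> { B } B]
{{B}B}B => {{{B}B}B}B   [B -> { B } B]
{{{B}B}B}B => {{{{}}B}B}B   [B -> { }]
{{{{}}B}B}B => {{{{}}{B}B}B}B   [B -> { B } B]
{{{{}}{B}B}B}B => {{{{}}{{}}B}B}B   [B -> { }]
{{{{}}{{}}B}B}B => {{{{}}{{}}{}}B}B   [B -> { }]
{{{{}}{{}}{}}B}B => {{{{}}{{}}{}}{}}B   [B -> { }]
{{{{}}{{}}{}}{}}B => {{{{}}{{}}{}}{}}{}   [B -> { }]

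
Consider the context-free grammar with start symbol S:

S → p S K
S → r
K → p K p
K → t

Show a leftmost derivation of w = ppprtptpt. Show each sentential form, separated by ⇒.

S ⇒ pSK   [S → p S K]
pSK ⇒ ppSKK   [S → p S K]
ppSKK ⇒ pppSKKK   [S → p S K]
pppSKKK ⇒ ppprKKK   [S → r]
ppprKKK ⇒ ppprtKK   [K → t]
ppprtKK ⇒ ppprtpKpK   [K → p K p]
ppprtpKpK ⇒ ppprtptpK   [K → t]
ppprtptpK ⇒ ppprtptpt   [K → t]

S⇒pSK⇒ppSKK⇒pppSKKK⇒ppprKKK⇒ppprtKK⇒ppprtpKpK⇒ppprtptpK⇒ppprtptpt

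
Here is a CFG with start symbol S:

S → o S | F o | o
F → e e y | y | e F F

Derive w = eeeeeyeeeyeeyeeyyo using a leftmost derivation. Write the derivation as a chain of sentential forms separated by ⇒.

S ⇒ Fo ⇒ eFFo ⇒ eeFFFo ⇒ eeeFFFFo ⇒ eeeeeyFFFo ⇒ eeeeeyeFFFFo ⇒ eeeeeyeeeyFFFo ⇒ eeeeeyeeeyeeyFFo ⇒ eeeeeyeeeyeeyeeyFo ⇒ eeeeeyeeeyeeyeeyyo

S ⇒ Fo   [S → F o]
Fo ⇒ eFFo   [F → e F F]
eFFo ⇒ eeFFFo   [F → e F F]
eeFFFo ⇒ eeeFFFFo   [F → e F F]
eeeFFFFo ⇒ eeeeeyFFFo   [F → e e y]
eeeeeyFFFo ⇒ eeeeeyeFFFFo   [F → e F F]
eeeeeyeFFFFo ⇒ eeeeeyeeeyFFFo   [F → e e y]
eeeeeyeeeyFFFo ⇒ eeeeeyeeeyeeyFFo   [F → e e y]
eeeeeyeeeyeeyFFo ⇒ eeeeeyeeeyeeyeeyFo   [F → e e y]
eeeeeyeeeyeeyeeyFo ⇒ eeeeeyeeeyeeyeeyyo   [F → y]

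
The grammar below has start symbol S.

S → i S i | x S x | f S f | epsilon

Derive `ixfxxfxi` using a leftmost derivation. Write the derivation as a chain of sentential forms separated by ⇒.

S ⇒ iSi   [S → i S i]
iSi ⇒ ixSxi   [S → x S x]
ixSxi ⇒ ixfSfxi   [S → f S f]
ixfSfxi ⇒ ixfxSxfxi   [S → x S x]
ixfxSxfxi ⇒ ixfxxfxi   [S → epsilon]

S ⇒ iSi ⇒ ixSxi ⇒ ixfSfxi ⇒ ixfxSxfxi ⇒ ixfxxfxi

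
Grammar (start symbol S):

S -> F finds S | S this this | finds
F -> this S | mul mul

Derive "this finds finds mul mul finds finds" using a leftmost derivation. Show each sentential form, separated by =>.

S => F finds S => this S finds S => this finds finds S => this finds finds F finds S => this finds finds mul mul finds S => this finds finds mul mul finds finds

S => F finds S   [S -> F finds S]
F finds S => this S finds S   [F -> this S]
this S finds S => this finds finds S   [S -> finds]
this finds finds S => this finds finds F finds S   [S -> F finds S]
this finds finds F finds S => this finds finds mul mul finds S   [F -> mul mul]
this finds finds mul mul finds S => this finds finds mul mul finds finds   [S -> finds]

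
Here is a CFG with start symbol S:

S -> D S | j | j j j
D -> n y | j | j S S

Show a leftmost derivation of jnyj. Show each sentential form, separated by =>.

S => DS   [S -> D S]
DS => jS   [D -> j]
jS => jDS   [S -> D S]
jDS => jnyS   [D -> n y]
jnyS => jnyj   [S -> j]

S=>DS=>jS=>jDS=>jnyS=>jnyj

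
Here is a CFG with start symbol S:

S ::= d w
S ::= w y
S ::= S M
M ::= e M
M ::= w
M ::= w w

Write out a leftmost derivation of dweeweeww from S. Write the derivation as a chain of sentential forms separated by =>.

S => SM   [S ::= S M]
SM => SMM   [S ::= S M]
SMM => dwMM   [S ::= d w]
dwMM => dweMM   [M ::= e M]
dweMM => dweeMM   [M ::= e M]
dweeMM => dweewM   [M ::= w]
dweewM => dweeweM   [M ::= e M]
dweeweM => dweeweeM   [M ::= e M]
dweeweeM => dweeweeww   [M ::= w w]

S => SM => SMM => dwMM => dweMM => dweeMM => dweewM => dweeweM => dweeweeM => dweeweeww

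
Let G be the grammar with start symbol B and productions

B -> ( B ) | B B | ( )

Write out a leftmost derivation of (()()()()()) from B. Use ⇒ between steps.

B ⇒ (B)   [B -> ( B )]
(B) ⇒ (BB)   [B -> B B]
(BB) ⇒ (()B)   [B -> ( )]
(()B) ⇒ (()BB)   [B -> B B]
(()BB) ⇒ (()BBB)   [B -> B B]
(()BBB) ⇒ (()BBBB)   [B -> B B]
(()BBBB) ⇒ (()()BBB)   [B -> ( )]
(()()BBB) ⇒ (()()()BB)   [B -> ( )]
(()()()BB) ⇒ (()()()()B)   [B -> ( )]
(()()()()B) ⇒ (()()()()())   [B -> ( )]

B ⇒ (B) ⇒ (BB) ⇒ (()B) ⇒ (()BB) ⇒ (()BBB) ⇒ (()BBBB) ⇒ (()()BBB) ⇒ (()()()BB) ⇒ (()()()()B) ⇒ (()()()()())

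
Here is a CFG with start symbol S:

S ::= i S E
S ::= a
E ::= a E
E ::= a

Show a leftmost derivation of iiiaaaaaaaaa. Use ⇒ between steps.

S ⇒ iSE   [S ::= i S E]
iSE ⇒ iiSEE   [S ::= i S E]
iiSEE ⇒ iiiSEEE   [S ::= i S E]
iiiSEEE ⇒ iiiaEEE   [S ::= a]
iiiaEEE ⇒ iiiaaEE   [E ::= a]
iiiaaEE ⇒ iiiaaaEE   [E ::= a E]
iiiaaaEE ⇒ iiiaaaaEE   [E ::= a E]
iiiaaaaEE ⇒ iiiaaaaaEE   [E ::= a E]
iiiaaaaaEE ⇒ iiiaaaaaaEE   [E ::= a E]
iiiaaaaaaEE ⇒ iiiaaaaaaaEE   [E ::= a E]
iiiaaaaaaaEE ⇒ iiiaaaaaaaaE   [E ::= a]
iiiaaaaaaaaE ⇒ iiiaaaaaaaaa   [E ::= a]

S ⇒ iSE ⇒ iiSEE ⇒ iiiSEEE ⇒ iiiaEEE ⇒ iiiaaEE ⇒ iiiaaaEE ⇒ iiiaaaaEE ⇒ iiiaaaaaEE ⇒ iiiaaaaaaEE ⇒ iiiaaaaaaaEE ⇒ iiiaaaaaaaaE ⇒ iiiaaaaaaaaa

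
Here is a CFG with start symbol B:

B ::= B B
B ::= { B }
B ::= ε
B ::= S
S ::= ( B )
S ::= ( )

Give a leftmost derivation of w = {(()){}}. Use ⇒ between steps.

B ⇒ BB ⇒ {B}B ⇒ {BB}B ⇒ {SB}B ⇒ {(B)B}B ⇒ {(S)B}B ⇒ {(())B}B ⇒ {(()){B}}B ⇒ {(()){}}B ⇒ {(()){}}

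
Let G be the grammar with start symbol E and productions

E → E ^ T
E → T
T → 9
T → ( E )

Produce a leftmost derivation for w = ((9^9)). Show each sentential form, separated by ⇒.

E ⇒ T ⇒ (E) ⇒ (T) ⇒ ((E)) ⇒ ((E^T)) ⇒ ((T^T)) ⇒ ((9^T)) ⇒ ((9^9))

E ⇒ T   [E → T]
T ⇒ (E)   [T → ( E )]
(E) ⇒ (T)   [E → T]
(T) ⇒ ((E))   [T → ( E )]
((E)) ⇒ ((E^T))   [E → E ^ T]
((E^T)) ⇒ ((T^T))   [E → T]
((T^T)) ⇒ ((9^T))   [T → 9]
((9^T)) ⇒ ((9^9))   [T → 9]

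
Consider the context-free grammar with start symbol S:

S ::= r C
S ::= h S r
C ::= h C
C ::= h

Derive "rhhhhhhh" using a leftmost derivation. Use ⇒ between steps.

S ⇒ rC   [S ::= r C]
rC ⇒ rhC   [C ::= h C]
rhC ⇒ rhhC   [C ::= h C]
rhhC ⇒ rhhhC   [C ::= h C]
rhhhC ⇒ rhhhhC   [C ::= h C]
rhhhhC ⇒ rhhhhhC   [C ::= h C]
rhhhhhC ⇒ rhhhhhhC   [C ::= h C]
rhhhhhhC ⇒ rhhhhhhh   [C ::= h]

S ⇒ rC ⇒ rhC ⇒ rhhC ⇒ rhhhC ⇒ rhhhhC ⇒ rhhhhhC ⇒ rhhhhhhC ⇒ rhhhhhhh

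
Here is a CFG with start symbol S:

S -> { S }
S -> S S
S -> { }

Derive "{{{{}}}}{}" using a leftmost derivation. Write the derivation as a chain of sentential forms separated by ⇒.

S⇒SS⇒{S}S⇒{{S}}S⇒{{{S}}}S⇒{{{{}}}}S⇒{{{{}}}}{}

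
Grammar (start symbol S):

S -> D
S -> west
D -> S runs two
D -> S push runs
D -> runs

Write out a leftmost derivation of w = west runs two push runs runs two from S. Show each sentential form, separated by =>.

S => D => S runs two => D runs two => S push runs runs two => D push runs runs two => S runs two push runs runs two => west runs two push runs runs two

S => D   [S -> D]
D => S runs two   [D -> S runs two]
S runs two => D runs two   [S -> D]
D runs two => S push runs runs two   [D -> S push runs]
S push runs runs two => D push runs runs two   [S -> D]
D push runs runs two => S runs two push runs runs two   [D -> S runs two]
S runs two push runs runs two => west runs two push runs runs two   [S -> west]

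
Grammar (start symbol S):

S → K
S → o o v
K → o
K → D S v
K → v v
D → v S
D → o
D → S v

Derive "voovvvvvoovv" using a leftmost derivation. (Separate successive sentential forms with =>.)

S => K   [S → K]
K => DSv   [K → D S v]
DSv => SvSv   [D → S v]
SvSv => KvSv   [S → K]
KvSv => DSvvSv   [K → D S v]
DSvvSv => vSSvvSv   [D → v S]
vSSvvSv => voovSvvSv   [S → o o v]
voovSvvSv => voovKvvSv   [S → K]
voovKvvSv => voovvvvvSv   [K → v v]
voovvvvvSv => voovvvvvoovv   [S → o o v]

S=>K=>DSv=>SvSv=>KvSv=>DSvvSv=>vSSvvSv=>voovSvvSv=>voovKvvSv=>voovvvvvSv=>voovvvvvoovv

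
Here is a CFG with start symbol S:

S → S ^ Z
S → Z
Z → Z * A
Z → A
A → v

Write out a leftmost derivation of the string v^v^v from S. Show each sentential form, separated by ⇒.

S ⇒ S^Z ⇒ S^Z^Z ⇒ Z^Z^Z ⇒ A^Z^Z ⇒ v^Z^Z ⇒ v^A^Z ⇒ v^v^Z ⇒ v^v^A ⇒ v^v^v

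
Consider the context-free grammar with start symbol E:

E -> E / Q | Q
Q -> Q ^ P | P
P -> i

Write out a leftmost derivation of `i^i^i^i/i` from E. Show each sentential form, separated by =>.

E => E/Q => Q/Q => Q^P/Q => Q^P^P/Q => Q^P^P^P/Q => P^P^P^P/Q => i^P^P^P/Q => i^i^P^P/Q => i^i^i^P/Q => i^i^i^i/Q => i^i^i^i/P => i^i^i^i/i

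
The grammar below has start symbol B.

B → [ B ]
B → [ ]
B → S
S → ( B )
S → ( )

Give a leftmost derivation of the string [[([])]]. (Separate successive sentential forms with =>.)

B => [B]   [B → [ B ]]
[B] => [[B]]   [B → [ B ]]
[[B]] => [[S]]   [B → S]
[[S]] => [[(B)]]   [S → ( B )]
[[(B)]] => [[([])]]   [B → [ ]]

B => [B] => [[B]] => [[S]] => [[(B)]] => [[([])]]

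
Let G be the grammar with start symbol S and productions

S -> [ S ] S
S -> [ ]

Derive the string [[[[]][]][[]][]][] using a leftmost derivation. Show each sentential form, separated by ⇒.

S ⇒ [S]S   [S -> [ S ] S]
[S]S ⇒ [[S]S]S   [S -> [ S ] S]
[[S]S]S ⇒ [[[S]S]S]S   [S -> [ S ] S]
[[[S]S]S]S ⇒ [[[[]]S]S]S   [S -> [ ]]
[[[[]]S]S]S ⇒ [[[[]][]]S]S   [S -> [ ]]
[[[[]][]]S]S ⇒ [[[[]][]][S]S]S   [S -> [ S ] S]
[[[[]][]][S]S]S ⇒ [[[[]][]][[]]S]S   [S -> [ ]]
[[[[]][]][[]]S]S ⇒ [[[[]][]][[]][]]S   [S -> [ ]]
[[[[]][]][[]][]]S ⇒ [[[[]][]][[]][]][]   [S -> [ ]]

S ⇒ [S]S ⇒ [[S]S]S ⇒ [[[S]S]S]S ⇒ [[[[]]S]S]S ⇒ [[[[]][]]S]S ⇒ [[[[]][]][S]S]S ⇒ [[[[]][]][[]]S]S ⇒ [[[[]][]][[]][]]S ⇒ [[[[]][]][[]][]][]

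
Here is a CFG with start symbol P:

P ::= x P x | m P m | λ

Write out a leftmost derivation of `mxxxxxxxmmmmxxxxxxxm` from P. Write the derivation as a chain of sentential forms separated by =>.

P => mPm   [P ::= m P m]
mPm => mxPxm   [P ::= x P x]
mxPxm => mxxPxxm   [P ::= x P x]
mxxPxxm => mxxxPxxxm   [P ::= x P x]
mxxxPxxxm => mxxxxPxxxxm   [P ::= x P x]
mxxxxPxxxxm => mxxxxxPxxxxxm   [P ::= x P x]
mxxxxxPxxxxxm => mxxxxxxPxxxxxxm   [P ::= x P x]
mxxxxxxPxxxxxxm => mxxxxxxxPxxxxxxxm   [P ::= x P x]
mxxxxxxxPxxxxxxxm => mxxxxxxxmPmxxxxxxxm   [P ::= m P m]
mxxxxxxxmPmxxxxxxxm => mxxxxxxxmmPmmxxxxxxxm   [P ::= m P m]
mxxxxxxxmmPmmxxxxxxxm => mxxxxxxxmmmmxxxxxxxm   [P ::= λ]

P => mPm => mxPxm => mxxPxxm => mxxxPxxxm => mxxxxPxxxxm => mxxxxxPxxxxxm => mxxxxxxPxxxxxxm => mxxxxxxxPxxxxxxxm => mxxxxxxxmPmxxxxxxxm => mxxxxxxxmmPmmxxxxxxxm => mxxxxxxxmmmmxxxxxxxm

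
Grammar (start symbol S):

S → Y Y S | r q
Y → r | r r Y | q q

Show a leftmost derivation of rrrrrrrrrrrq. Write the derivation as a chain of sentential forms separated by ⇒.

S ⇒ YYS ⇒ rrYYS ⇒ rrrrYYS ⇒ rrrrrrYYS ⇒ rrrrrrrrYYS ⇒ rrrrrrrrrYS ⇒ rrrrrrrrrrS ⇒ rrrrrrrrrrrq

S ⇒ YYS   [S → Y Y S]
YYS ⇒ rrYYS   [Y → r r Y]
rrYYS ⇒ rrrrYYS   [Y → r r Y]
rrrrYYS ⇒ rrrrrrYYS   [Y → r r Y]
rrrrrrYYS ⇒ rrrrrrrrYYS   [Y → r r Y]
rrrrrrrrYYS ⇒ rrrrrrrrrYS   [Y → r]
rrrrrrrrrYS ⇒ rrrrrrrrrrS   [Y → r]
rrrrrrrrrrS ⇒ rrrrrrrrrrrq   [S → r q]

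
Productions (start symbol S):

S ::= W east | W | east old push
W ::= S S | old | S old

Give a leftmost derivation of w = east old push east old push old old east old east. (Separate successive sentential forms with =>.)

S => W east => S S east => east old push S east => east old push W east => east old push S old east => east old push W east old east => east old push S S east old east => east old push east old push S east old east => east old push east old push W east old east => east old push east old push S old east old east => east old push east old push W old east old east => east old push east old push old old east old east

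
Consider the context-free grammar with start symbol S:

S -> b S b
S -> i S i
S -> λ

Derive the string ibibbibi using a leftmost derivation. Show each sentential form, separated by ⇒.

S ⇒ iSi ⇒ ibSbi ⇒ ibiSibi ⇒ ibibSbibi ⇒ ibibbibi

S ⇒ iSi   [S -> i S i]
iSi ⇒ ibSbi   [S -> b S b]
ibSbi ⇒ ibiSibi   [S -> i S i]
ibiSibi ⇒ ibibSbibi   [S -> b S b]
ibibSbibi ⇒ ibibbibi   [S -> λ]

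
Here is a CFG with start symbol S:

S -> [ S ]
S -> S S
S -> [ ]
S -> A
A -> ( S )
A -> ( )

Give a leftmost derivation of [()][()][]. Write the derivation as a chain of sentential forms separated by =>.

S => SS => SSS => [S]SS => [A]SS => [()]SS => [()][S]S => [()][A]S => [()][()]S => [()][()][]

S => SS   [S -> S S]
SS => SSS   [S -> S S]
SSS => [S]SS   [S -> [ S ]]
[S]SS => [A]SS   [S -> A]
[A]SS => [()]SS   [A -> ( )]
[()]SS => [()][S]S   [S -> [ S ]]
[()][S]S => [()][A]S   [S -> A]
[()][A]S => [()][()]S   [A -> ( )]
[()][()]S => [()][()][]   [S -> [ ]]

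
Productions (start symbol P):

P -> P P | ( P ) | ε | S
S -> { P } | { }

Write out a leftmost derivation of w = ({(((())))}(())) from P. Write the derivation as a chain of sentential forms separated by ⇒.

P ⇒ (P) ⇒ (PP) ⇒ (SP) ⇒ ({P}P) ⇒ ({(P)}P) ⇒ ({((P))}P) ⇒ ({(((P)))}P) ⇒ ({((((P))))}P) ⇒ ({(((())))}P) ⇒ ({(((())))}(P)) ⇒ ({(((())))}((P))) ⇒ ({(((())))}(()))

P ⇒ (P)   [P -> ( P )]
(P) ⇒ (PP)   [P -> P P]
(PP) ⇒ (SP)   [P -> S]
(SP) ⇒ ({P}P)   [S -> { P }]
({P}P) ⇒ ({(P)}P)   [P -> ( P )]
({(P)}P) ⇒ ({((P))}P)   [P -> ( P )]
({((P))}P) ⇒ ({(((P)))}P)   [P -> ( P )]
({(((P)))}P) ⇒ ({((((P))))}P)   [P -> ( P )]
({((((P))))}P) ⇒ ({(((())))}P)   [P -> ε]
({(((())))}P) ⇒ ({(((())))}(P))   [P -> ( P )]
({(((())))}(P)) ⇒ ({(((())))}((P)))   [P -> ( P )]
({(((())))}((P))) ⇒ ({(((())))}(()))   [P -> ε]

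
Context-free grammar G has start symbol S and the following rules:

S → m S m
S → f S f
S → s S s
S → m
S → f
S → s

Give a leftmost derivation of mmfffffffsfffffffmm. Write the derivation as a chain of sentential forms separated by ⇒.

S ⇒ mSm   [S → m S m]
mSm ⇒ mmSmm   [S → m S m]
mmSmm ⇒ mmfSfmm   [S → f S f]
mmfSfmm ⇒ mmffSffmm   [S → f S f]
mmffSffmm ⇒ mmfffSfffmm   [S → f S f]
mmfffSfffmm ⇒ mmffffSffffmm   [S → f S f]
mmffffSffffmm ⇒ mmfffffSfffffmm   [S → f S f]
mmfffffSfffffmm ⇒ mmffffffSffffffmm   [S → f S f]
mmffffffSffffffmm ⇒ mmfffffffSfffffffmm   [S → f S f]
mmfffffffSfffffffmm ⇒ mmfffffffsfffffffmm   [S → s]

S⇒mSm⇒mmSmm⇒mmfSfmm⇒mmffSffmm⇒mmfffSfffmm⇒mmffffSffffmm⇒mmfffffSfffffmm⇒mmffffffSffffffmm⇒mmfffffffSfffffffmm⇒mmfffffffsfffffffmm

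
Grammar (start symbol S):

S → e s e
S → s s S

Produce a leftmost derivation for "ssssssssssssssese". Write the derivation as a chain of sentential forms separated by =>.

S => ssS => ssssS => ssssssS => ssssssssS => ssssssssssS => ssssssssssssS => ssssssssssssssS => ssssssssssssssese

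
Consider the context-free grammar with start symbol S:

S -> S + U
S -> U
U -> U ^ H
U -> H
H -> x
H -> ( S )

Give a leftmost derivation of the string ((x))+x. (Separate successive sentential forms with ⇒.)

S ⇒ S+U ⇒ U+U ⇒ H+U ⇒ (S)+U ⇒ (U)+U ⇒ (H)+U ⇒ ((S))+U ⇒ ((U))+U ⇒ ((H))+U ⇒ ((x))+U ⇒ ((x))+H ⇒ ((x))+x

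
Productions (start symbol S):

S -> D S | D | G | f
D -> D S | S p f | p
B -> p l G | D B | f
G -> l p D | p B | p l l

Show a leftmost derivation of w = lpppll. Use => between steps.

S => G => lpD => lpDS => lppS => lppG => lpppll

S => G   [S -> G]
G => lpD   [G -> l p D]
lpD => lpDS   [D -> D S]
lpDS => lppS   [D -> p]
lppS => lppG   [S -> G]
lppG => lpppll   [G -> p l l]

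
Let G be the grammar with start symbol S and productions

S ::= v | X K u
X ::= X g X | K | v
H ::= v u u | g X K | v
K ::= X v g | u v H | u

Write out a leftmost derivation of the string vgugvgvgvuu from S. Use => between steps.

S => XKu   [S ::= X K u]
XKu => XgXKu   [X ::= X g X]
XgXKu => XgXgXKu   [X ::= X g X]
XgXgXKu => XgXgXgXKu   [X ::= X g X]
XgXgXgXKu => XgXgXgXgXKu   [X ::= X g X]
XgXgXgXgXKu => vgXgXgXgXKu   [X ::= v]
vgXgXgXgXKu => vgKgXgXgXKu   [X ::= K]
vgKgXgXgXKu => vgugXgXgXKu   [K ::= u]
vgugXgXgXKu => vgugvgXgXKu   [X ::= v]
vgugvgXgXKu => vgugvgvgXKu   [X ::= v]
vgugvgvgXKu => vgugvgvgvKu   [X ::= v]
vgugvgvgvKu => vgugvgvgvuu   [K ::= u]

S=>XKu=>XgXKu=>XgXgXKu=>XgXgXgXKu=>XgXgXgXgXKu=>vgXgXgXgXKu=>vgKgXgXgXKu=>vgugXgXgXKu=>vgugvgXgXKu=>vgugvgvgXKu=>vgugvgvgvKu=>vgugvgvgvuu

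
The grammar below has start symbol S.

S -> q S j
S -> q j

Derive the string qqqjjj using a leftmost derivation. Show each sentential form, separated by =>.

S => qSj => qqSjj => qqqjjj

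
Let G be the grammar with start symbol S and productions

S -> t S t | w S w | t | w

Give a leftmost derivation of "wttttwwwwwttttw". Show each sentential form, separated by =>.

S => wSw => wtStw => wttSttw => wtttStttw => wttttSttttw => wttttwSwttttw => wttttwwSwwttttw => wttttwwwwwttttw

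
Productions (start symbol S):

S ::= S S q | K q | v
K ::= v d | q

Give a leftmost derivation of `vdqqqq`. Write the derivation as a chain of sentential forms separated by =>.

S => SSq   [S ::= S S q]
SSq => KqSq   [S ::= K q]
KqSq => vdqSq   [K ::= v d]
vdqSq => vdqKqq   [S ::= K q]
vdqKqq => vdqqqq   [K ::= q]

S=>SSq=>KqSq=>vdqSq=>vdqKqq=>vdqqqq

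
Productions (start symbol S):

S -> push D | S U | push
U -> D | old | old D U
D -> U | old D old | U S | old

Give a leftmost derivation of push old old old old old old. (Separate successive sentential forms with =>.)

S => S U   [S -> S U]
S U => S U U   [S -> S U]
S U U => S U U U   [S -> S U]
S U U U => push D U U U   [S -> push D]
push D U U U => push old U U U   [D -> old]
push old U U U => push old old D U U U   [U -> old D U]
push old old D U U U => push old old old U U U   [D -> old]
push old old old U U U => push old old old old U U   [U -> old]
push old old old old U U => push old old old old old U   [U -> old]
push old old old old old U => push old old old old old old   [U -> old]

S => S U => S U U => S U U U => push D U U U => push old U U U => push old old D U U U => push old old old U U U => push old old old old U U => push old old old old old U => push old old old old old old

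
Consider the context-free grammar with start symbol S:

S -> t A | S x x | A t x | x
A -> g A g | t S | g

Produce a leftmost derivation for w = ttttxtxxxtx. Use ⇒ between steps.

S ⇒ tA ⇒ ttS ⇒ ttAtx ⇒ tttStx ⇒ tttSxxtx ⇒ tttAtxxxtx ⇒ ttttStxxxtx ⇒ ttttxtxxxtx

S ⇒ tA   [S -> t A]
tA ⇒ ttS   [A -> t S]
ttS ⇒ ttAtx   [S -> A t x]
ttAtx ⇒ tttStx   [A -> t S]
tttStx ⇒ tttSxxtx   [S -> S x x]
tttSxxtx ⇒ tttAtxxxtx   [S -> A t x]
tttAtxxxtx ⇒ ttttStxxxtx   [A -> t S]
ttttStxxxtx ⇒ ttttxtxxxtx   [S -> x]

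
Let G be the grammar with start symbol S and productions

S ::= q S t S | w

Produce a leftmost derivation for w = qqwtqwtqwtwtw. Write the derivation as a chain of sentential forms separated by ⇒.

S⇒qStS⇒qqStStS⇒qqwtStS⇒qqwtqStStS⇒qqwtqwtStS⇒qqwtqwtqStStS⇒qqwtqwtqwtStS⇒qqwtqwtqwtwtS⇒qqwtqwtqwtwtw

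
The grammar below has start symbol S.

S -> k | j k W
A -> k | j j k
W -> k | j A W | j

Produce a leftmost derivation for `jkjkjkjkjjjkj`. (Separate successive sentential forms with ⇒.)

S ⇒ jkW   [S -> j k W]
jkW ⇒ jkjAW   [W -> j A W]
jkjAW ⇒ jkjkW   [A -> k]
jkjkW ⇒ jkjkjAW   [W -> j A W]
jkjkjAW ⇒ jkjkjkW   [A -> k]
jkjkjkW ⇒ jkjkjkjAW   [W -> j A W]
jkjkjkjAW ⇒ jkjkjkjkW   [A -> k]
jkjkjkjkW ⇒ jkjkjkjkjAW   [W -> j A W]
jkjkjkjkjAW ⇒ jkjkjkjkjjjkW   [A -> j j k]
jkjkjkjkjjjkW ⇒ jkjkjkjkjjjkj   [W -> j]

S ⇒ jkW ⇒ jkjAW ⇒ jkjkW ⇒ jkjkjAW ⇒ jkjkjkW ⇒ jkjkjkjAW ⇒ jkjkjkjkW ⇒ jkjkjkjkjAW ⇒ jkjkjkjkjjjkW ⇒ jkjkjkjkjjjkj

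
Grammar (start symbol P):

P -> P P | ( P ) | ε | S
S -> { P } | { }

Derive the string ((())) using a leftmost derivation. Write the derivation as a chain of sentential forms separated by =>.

P => (P) => ((P)) => (((P))) => ((()))

P => (P)   [P -> ( P )]
(P) => ((P))   [P -> ( P )]
((P)) => (((P)))   [P -> ( P )]
(((P))) => ((()))   [P -> ε]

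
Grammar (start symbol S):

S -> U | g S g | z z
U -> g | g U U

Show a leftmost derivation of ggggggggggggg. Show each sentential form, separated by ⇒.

S ⇒ U ⇒ gUU ⇒ ggUUU ⇒ gggUUUU ⇒ ggggUUUUU ⇒ gggggUUUUUU ⇒ ggggggUUUUU ⇒ gggggggUUUUUU ⇒ ggggggggUUUUU ⇒ gggggggggUUUU ⇒ ggggggggggUUU ⇒ gggggggggggUU ⇒ ggggggggggggU ⇒ ggggggggggggg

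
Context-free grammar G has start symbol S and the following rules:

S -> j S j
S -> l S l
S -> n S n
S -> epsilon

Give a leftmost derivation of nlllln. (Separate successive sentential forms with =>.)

S=>nSn=>nlSln=>nllSlln=>nlllln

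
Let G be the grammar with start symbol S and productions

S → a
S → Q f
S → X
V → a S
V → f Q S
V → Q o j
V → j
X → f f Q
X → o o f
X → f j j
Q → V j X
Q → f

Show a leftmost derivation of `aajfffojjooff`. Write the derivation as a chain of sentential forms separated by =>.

S => Qf => VjXf => QojjXf => VjXojjXf => aSjXojjXf => aajXojjXf => aajffQojjXf => aajfffojjXf => aajfffojjooff

S => Qf   [S → Q f]
Qf => VjXf   [Q → V j X]
VjXf => QojjXf   [V → Q o j]
QojjXf => VjXojjXf   [Q → V j X]
VjXojjXf => aSjXojjXf   [V → a S]
aSjXojjXf => aajXojjXf   [S → a]
aajXojjXf => aajffQojjXf   [X → f f Q]
aajffQojjXf => aajfffojjXf   [Q → f]
aajfffojjXf => aajfffojjooff   [X → o o f]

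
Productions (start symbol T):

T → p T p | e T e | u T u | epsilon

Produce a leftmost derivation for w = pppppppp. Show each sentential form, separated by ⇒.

T ⇒ pTp   [T → p T p]
pTp ⇒ ppTpp   [T → p T p]
ppTpp ⇒ pppTppp   [T → p T p]
pppTppp ⇒ ppppTpppp   [T → p T p]
ppppTpppp ⇒ pppppppp   [T → epsilon]

T ⇒ pTp ⇒ ppTpp ⇒ pppTppp ⇒ ppppTpppp ⇒ pppppppp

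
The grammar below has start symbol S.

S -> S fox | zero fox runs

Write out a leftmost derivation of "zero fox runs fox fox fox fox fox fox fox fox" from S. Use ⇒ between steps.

S ⇒ S fox ⇒ S fox fox ⇒ S fox fox fox ⇒ S fox fox fox fox ⇒ S fox fox fox fox fox ⇒ S fox fox fox fox fox fox ⇒ S fox fox fox fox fox fox fox ⇒ S fox fox fox fox fox fox fox fox ⇒ zero fox runs fox fox fox fox fox fox fox fox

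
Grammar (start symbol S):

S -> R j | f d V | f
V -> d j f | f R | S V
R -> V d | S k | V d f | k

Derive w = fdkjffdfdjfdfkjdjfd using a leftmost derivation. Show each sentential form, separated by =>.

S => fdV   [S -> f d V]
fdV => fdSV   [V -> S V]
fdSV => fdRjV   [S -> R j]
fdRjV => fdkjV   [R -> k]
fdkjV => fdkjfR   [V -> f R]
fdkjfR => fdkjfVd   [R -> V d]
fdkjfVd => fdkjfSVd   [V -> S V]
fdkjfSVd => fdkjfRjVd   [S -> R j]
fdkjfRjVd => fdkjfSkjVd   [R -> S k]
fdkjfSkjVd => fdkjffdVkjVd   [S -> f d V]
fdkjffdVkjVd => fdkjffdfRkjVd   [V -> f R]
fdkjffdfRkjVd => fdkjffdfVdfkjVd   [R -> V d f]
fdkjffdfVdfkjVd => fdkjffdfdjfdfkjVd   [V -> d j f]
fdkjffdfdjfdfkjVd => fdkjffdfdjfdfkjdjfd   [V -> d j f]

S=>fdV=>fdSV=>fdRjV=>fdkjV=>fdkjfR=>fdkjfVd=>fdkjfSVd=>fdkjfRjVd=>fdkjfSkjVd=>fdkjffdVkjVd=>fdkjffdfRkjVd=>fdkjffdfVdfkjVd=>fdkjffdfdjfdfkjVd=>fdkjffdfdjfdfkjdjfd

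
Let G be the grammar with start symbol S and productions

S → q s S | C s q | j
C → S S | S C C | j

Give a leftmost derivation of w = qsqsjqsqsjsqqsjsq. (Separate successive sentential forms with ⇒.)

S ⇒ Csq ⇒ SSsq ⇒ qsSSsq ⇒ qsqsSSsq ⇒ qsqsCsqSsq ⇒ qsqsSSsqSsq ⇒ qsqsjSsqSsq ⇒ qsqsjqsSsqSsq ⇒ qsqsjqsqsSsqSsq ⇒ qsqsjqsqsjsqSsq ⇒ qsqsjqsqsjsqqsSsq ⇒ qsqsjqsqsjsqqsjsq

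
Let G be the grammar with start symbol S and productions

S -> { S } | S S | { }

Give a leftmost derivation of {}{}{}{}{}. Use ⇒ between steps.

S ⇒ SS ⇒ SSS ⇒ SSSS ⇒ SSSSS ⇒ {}SSSS ⇒ {}{}SSS ⇒ {}{}{}SS ⇒ {}{}{}{}S ⇒ {}{}{}{}{}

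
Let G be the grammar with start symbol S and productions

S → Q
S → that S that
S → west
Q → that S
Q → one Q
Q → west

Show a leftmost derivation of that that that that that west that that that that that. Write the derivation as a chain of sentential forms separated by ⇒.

S ⇒ that S that ⇒ that that S that that ⇒ that that that S that that that ⇒ that that that that S that that that that ⇒ that that that that that S that that that that that ⇒ that that that that that west that that that that that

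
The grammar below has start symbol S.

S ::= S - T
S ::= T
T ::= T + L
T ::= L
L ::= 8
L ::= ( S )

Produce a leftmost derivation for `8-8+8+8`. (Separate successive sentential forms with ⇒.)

S ⇒ S-T   [S ::= S - T]
S-T ⇒ T-T   [S ::= T]
T-T ⇒ L-T   [T ::= L]
L-T ⇒ 8-T   [L ::= 8]
8-T ⇒ 8-T+L   [T ::= T + L]
8-T+L ⇒ 8-T+L+L   [T ::= T + L]
8-T+L+L ⇒ 8-L+L+L   [T ::= L]
8-L+L+L ⇒ 8-8+L+L   [L ::= 8]
8-8+L+L ⇒ 8-8+8+L   [L ::= 8]
8-8+8+L ⇒ 8-8+8+8   [L ::= 8]

S⇒S-T⇒T-T⇒L-T⇒8-T⇒8-T+L⇒8-T+L+L⇒8-L+L+L⇒8-8+L+L⇒8-8+8+L⇒8-8+8+8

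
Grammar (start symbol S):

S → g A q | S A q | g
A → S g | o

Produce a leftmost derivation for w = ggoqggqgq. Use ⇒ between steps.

S ⇒ gAq   [S → g A q]
gAq ⇒ gSgq   [A → S g]
gSgq ⇒ gSAqgq   [S → S A q]
gSAqgq ⇒ ggAqAqgq   [S → g A q]
ggAqAqgq ⇒ ggoqAqgq   [A → o]
ggoqAqgq ⇒ ggoqSgqgq   [A → S g]
ggoqSgqgq ⇒ ggoqggqgq   [S → g]

S⇒gAq⇒gSgq⇒gSAqgq⇒ggAqAqgq⇒ggoqAqgq⇒ggoqSgqgq⇒ggoqggqgq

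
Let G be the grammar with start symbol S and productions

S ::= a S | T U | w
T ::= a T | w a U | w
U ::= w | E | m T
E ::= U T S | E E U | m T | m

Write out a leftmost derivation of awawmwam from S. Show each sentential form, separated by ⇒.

S ⇒ aS ⇒ aTU ⇒ awaUU ⇒ awawU ⇒ awawmT ⇒ awawmwaU ⇒ awawmwaE ⇒ awawmwam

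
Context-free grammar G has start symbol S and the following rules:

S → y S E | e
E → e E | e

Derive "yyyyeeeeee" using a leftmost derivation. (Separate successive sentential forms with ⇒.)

S⇒ySE⇒yySEE⇒yyySEEE⇒yyyySEEEE⇒yyyyeEEEE⇒yyyyeeEEE⇒yyyyeeeEEE⇒yyyyeeeeEE⇒yyyyeeeeeE⇒yyyyeeeeee

S ⇒ ySE   [S → y S E]
ySE ⇒ yySEE   [S → y S E]
yySEE ⇒ yyySEEE   [S → y S E]
yyySEEE ⇒ yyyySEEEE   [S → y S E]
yyyySEEEE ⇒ yyyyeEEEE   [S → e]
yyyyeEEEE ⇒ yyyyeeEEE   [E → e]
yyyyeeEEE ⇒ yyyyeeeEEE   [E → e E]
yyyyeeeEEE ⇒ yyyyeeeeEE   [E → e]
yyyyeeeeEE ⇒ yyyyeeeeeE   [E → e]
yyyyeeeeeE ⇒ yyyyeeeeee   [E → e]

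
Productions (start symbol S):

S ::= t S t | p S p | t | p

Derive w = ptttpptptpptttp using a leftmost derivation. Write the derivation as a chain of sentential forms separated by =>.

S => pSp   [S ::= p S p]
pSp => ptStp   [S ::= t S t]
ptStp => pttSttp   [S ::= t S t]
pttSttp => ptttStttp   [S ::= t S t]
ptttStttp => ptttpSptttp   [S ::= p S p]
ptttpSptttp => ptttppSpptttp   [S ::= p S p]
ptttppSpptttp => ptttpptStpptttp   [S ::= t S t]
ptttpptStpptttp => ptttpptptpptttp   [S ::= p]

S => pSp => ptStp => pttSttp => ptttStttp => ptttpSptttp => ptttppSpptttp => ptttpptStpptttp => ptttpptptpptttp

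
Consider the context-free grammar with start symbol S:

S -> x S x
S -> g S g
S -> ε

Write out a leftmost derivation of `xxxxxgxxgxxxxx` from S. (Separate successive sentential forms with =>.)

S => xSx => xxSxx => xxxSxxx => xxxxSxxxx => xxxxxSxxxxx => xxxxxgSgxxxxx => xxxxxgxSxgxxxxx => xxxxxgxxgxxxxx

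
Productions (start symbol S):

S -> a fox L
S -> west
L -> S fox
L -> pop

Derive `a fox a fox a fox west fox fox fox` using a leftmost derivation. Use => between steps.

S => a fox L => a fox S fox => a fox a fox L fox => a fox a fox S fox fox => a fox a fox a fox L fox fox => a fox a fox a fox S fox fox fox => a fox a fox a fox west fox fox fox

S => a fox L   [S -> a fox L]
a fox L => a fox S fox   [L -> S fox]
a fox S fox => a fox a fox L fox   [S -> a fox L]
a fox a fox L fox => a fox a fox S fox fox   [L -> S fox]
a fox a fox S fox fox => a fox a fox a fox L fox fox   [S -> a fox L]
a fox a fox a fox L fox fox => a fox a fox a fox S fox fox fox   [L -> S fox]
a fox a fox a fox S fox fox fox => a fox a fox a fox west fox fox fox   [S -> west]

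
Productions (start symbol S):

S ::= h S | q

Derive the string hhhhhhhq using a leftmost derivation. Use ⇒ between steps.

S ⇒ hS ⇒ hhS ⇒ hhhS ⇒ hhhhS ⇒ hhhhhS ⇒ hhhhhhS ⇒ hhhhhhhS ⇒ hhhhhhhq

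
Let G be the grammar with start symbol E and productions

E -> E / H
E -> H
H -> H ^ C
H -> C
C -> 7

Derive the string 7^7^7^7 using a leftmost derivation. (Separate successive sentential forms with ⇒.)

E ⇒ H ⇒ H^C ⇒ H^C^C ⇒ H^C^C^C ⇒ C^C^C^C ⇒ 7^C^C^C ⇒ 7^7^C^C ⇒ 7^7^7^C ⇒ 7^7^7^7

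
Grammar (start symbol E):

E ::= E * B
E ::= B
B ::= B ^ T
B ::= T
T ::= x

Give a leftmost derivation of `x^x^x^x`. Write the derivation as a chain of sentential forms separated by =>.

E => B => B^T => B^T^T => B^T^T^T => T^T^T^T => x^T^T^T => x^x^T^T => x^x^x^T => x^x^x^x

E => B   [E ::= B]
B => B^T   [B ::= B ^ T]
B^T => B^T^T   [B ::= B ^ T]
B^T^T => B^T^T^T   [B ::= B ^ T]
B^T^T^T => T^T^T^T   [B ::= T]
T^T^T^T => x^T^T^T   [T ::= x]
x^T^T^T => x^x^T^T   [T ::= x]
x^x^T^T => x^x^x^T   [T ::= x]
x^x^x^T => x^x^x^x   [T ::= x]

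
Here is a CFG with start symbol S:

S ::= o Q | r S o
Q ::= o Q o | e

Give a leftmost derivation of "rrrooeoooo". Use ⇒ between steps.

S⇒rSo⇒rrSoo⇒rrrSooo⇒rrroQooo⇒rrrooQoooo⇒rrrooeoooo

S ⇒ rSo   [S ::= r S o]
rSo ⇒ rrSoo   [S ::= r S o]
rrSoo ⇒ rrrSooo   [S ::= r S o]
rrrSooo ⇒ rrroQooo   [S ::= o Q]
rrroQooo ⇒ rrrooQoooo   [Q ::= o Q o]
rrrooQoooo ⇒ rrrooeoooo   [Q ::= e]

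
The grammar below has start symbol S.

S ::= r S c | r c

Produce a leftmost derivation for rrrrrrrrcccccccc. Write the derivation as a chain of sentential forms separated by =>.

S => rSc => rrScc => rrrSccc => rrrrScccc => rrrrrSccccc => rrrrrrScccccc => rrrrrrrSccccccc => rrrrrrrrcccccccc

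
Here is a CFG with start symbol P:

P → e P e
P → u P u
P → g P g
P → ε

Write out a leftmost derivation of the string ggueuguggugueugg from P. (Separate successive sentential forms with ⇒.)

P⇒gPg⇒ggPgg⇒gguPugg⇒gguePeugg⇒ggueuPueugg⇒ggueugPgueugg⇒ggueuguPugueugg⇒ggueugugPgugueugg⇒ggueuguggugueugg

P ⇒ gPg   [P → g P g]
gPg ⇒ ggPgg   [P → g P g]
ggPgg ⇒ gguPugg   [P → u P u]
gguPugg ⇒ gguePeugg   [P → e P e]
gguePeugg ⇒ ggueuPueugg   [P → u P u]
ggueuPueugg ⇒ ggueugPgueugg   [P → g P g]
ggueugPgueugg ⇒ ggueuguPugueugg   [P → u P u]
ggueuguPugueugg ⇒ ggueugugPgugueugg   [P → g P g]
ggueugugPgugueugg ⇒ ggueuguggugueugg   [P → ε]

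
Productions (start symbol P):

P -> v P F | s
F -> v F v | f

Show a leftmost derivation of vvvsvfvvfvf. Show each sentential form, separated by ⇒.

P⇒vPF⇒vvPFF⇒vvvPFFF⇒vvvsFFF⇒vvvsvFvFF⇒vvvsvfvFF⇒vvvsvfvvFvF⇒vvvsvfvvfvF⇒vvvsvfvvfvf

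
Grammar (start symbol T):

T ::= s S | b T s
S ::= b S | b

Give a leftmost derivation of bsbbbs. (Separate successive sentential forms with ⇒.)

T⇒bTs⇒bsSs⇒bsbSs⇒bsbbSs⇒bsbbbs

T ⇒ bTs   [T ::= b T s]
bTs ⇒ bsSs   [T ::= s S]
bsSs ⇒ bsbSs   [S ::= b S]
bsbSs ⇒ bsbbSs   [S ::= b S]
bsbbSs ⇒ bsbbbs   [S ::= b]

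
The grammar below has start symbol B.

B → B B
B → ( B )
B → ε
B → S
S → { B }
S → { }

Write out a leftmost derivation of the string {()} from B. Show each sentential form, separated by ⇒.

B ⇒ BB ⇒ SB ⇒ {B}B ⇒ {BB}B ⇒ {BBB}B ⇒ {(B)BB}B ⇒ {()BB}B ⇒ {()B}B ⇒ {()}B ⇒ {()}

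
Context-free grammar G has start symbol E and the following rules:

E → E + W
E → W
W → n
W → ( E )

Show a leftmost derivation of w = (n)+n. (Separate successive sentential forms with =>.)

E=>E+W=>W+W=>(E)+W=>(W)+W=>(n)+W=>(n)+n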